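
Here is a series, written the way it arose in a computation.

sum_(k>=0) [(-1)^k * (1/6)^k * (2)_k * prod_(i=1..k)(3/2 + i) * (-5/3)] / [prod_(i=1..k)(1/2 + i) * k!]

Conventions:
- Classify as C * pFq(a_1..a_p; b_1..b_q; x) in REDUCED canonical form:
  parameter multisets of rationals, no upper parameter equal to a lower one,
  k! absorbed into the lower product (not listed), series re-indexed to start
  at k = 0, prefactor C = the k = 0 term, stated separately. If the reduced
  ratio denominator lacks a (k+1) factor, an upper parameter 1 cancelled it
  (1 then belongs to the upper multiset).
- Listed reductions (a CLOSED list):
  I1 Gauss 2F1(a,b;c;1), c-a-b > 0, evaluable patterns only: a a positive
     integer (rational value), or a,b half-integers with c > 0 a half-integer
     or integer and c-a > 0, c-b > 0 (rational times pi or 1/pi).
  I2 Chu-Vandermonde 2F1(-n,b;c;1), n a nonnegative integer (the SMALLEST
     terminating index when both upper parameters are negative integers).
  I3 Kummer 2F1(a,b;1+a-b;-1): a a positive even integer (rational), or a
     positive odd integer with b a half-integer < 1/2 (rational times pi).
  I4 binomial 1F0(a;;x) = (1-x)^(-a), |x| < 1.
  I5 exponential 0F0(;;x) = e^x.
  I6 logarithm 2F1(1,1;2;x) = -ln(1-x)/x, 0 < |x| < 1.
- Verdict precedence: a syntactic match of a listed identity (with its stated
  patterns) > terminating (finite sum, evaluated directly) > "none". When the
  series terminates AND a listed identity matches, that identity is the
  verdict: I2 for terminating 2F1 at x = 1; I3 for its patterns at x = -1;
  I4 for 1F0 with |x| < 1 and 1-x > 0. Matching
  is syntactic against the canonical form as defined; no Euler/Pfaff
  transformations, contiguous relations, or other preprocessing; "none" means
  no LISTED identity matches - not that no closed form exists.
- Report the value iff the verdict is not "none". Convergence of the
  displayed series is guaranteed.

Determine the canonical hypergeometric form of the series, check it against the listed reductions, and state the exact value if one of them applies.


Structural cue: with t_0 = -5/3, the lower running product (prefactor -5/3) is a rising factorial.
Step ratio: r(k) = (-1/6) * (k+2) (k+5/2) / [(k+3/2) (k+1)] - rational in k. x = (-1/6); t_0 = -5/3; negate the roots.

Classification (C = -5/3): 2F1 with upper {2, 5/2}, lower {3/2}, argument x = -1/6. Verdict: none (x = -1/6): each listed identity misses the multisets {2, 5/2} ; {3/2}.


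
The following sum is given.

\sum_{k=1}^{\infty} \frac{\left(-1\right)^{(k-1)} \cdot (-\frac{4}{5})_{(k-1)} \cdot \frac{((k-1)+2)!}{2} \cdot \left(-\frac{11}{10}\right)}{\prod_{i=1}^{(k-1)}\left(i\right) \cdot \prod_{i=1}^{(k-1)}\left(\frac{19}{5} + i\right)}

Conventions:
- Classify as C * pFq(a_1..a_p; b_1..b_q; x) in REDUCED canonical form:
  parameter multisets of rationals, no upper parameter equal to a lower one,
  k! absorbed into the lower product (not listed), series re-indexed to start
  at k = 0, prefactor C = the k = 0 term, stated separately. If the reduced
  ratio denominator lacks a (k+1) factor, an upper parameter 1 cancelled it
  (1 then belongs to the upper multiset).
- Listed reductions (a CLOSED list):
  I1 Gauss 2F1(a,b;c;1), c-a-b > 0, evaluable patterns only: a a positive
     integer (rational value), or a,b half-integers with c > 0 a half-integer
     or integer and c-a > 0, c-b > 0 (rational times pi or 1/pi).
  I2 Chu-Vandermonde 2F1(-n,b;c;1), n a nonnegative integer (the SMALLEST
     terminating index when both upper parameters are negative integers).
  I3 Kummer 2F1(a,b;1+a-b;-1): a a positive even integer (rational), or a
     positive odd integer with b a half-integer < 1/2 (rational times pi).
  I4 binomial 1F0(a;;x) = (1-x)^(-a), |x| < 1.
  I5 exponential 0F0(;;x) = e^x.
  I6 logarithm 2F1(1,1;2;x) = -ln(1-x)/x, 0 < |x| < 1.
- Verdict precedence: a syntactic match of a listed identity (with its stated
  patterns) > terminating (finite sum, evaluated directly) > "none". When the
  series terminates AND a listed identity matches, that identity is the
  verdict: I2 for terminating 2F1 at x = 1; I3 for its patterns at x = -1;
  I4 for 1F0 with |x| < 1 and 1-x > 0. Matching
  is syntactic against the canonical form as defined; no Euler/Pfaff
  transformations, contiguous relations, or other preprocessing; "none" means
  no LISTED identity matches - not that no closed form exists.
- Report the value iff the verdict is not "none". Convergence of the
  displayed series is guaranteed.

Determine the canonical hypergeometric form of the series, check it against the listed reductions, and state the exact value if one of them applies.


Prefactor -\frac{11}{10}, argument -1: 2F1 with upper {-\frac{4}{5}, 3} over lower {\frac{24}{5}}. Verdict: none. Every listed pattern misses the 2F1 form at -1, upper {-\frac{4}{5}, 3}.

Structural cue: with t_0 = -\frac{11}{10}, the factorial ratio (prefactor -11/10) (k+a-1)!/(a-1)! is a rising factorial (a)_k.
Consecutive-term ratio: r(k) = -1 * (k-\frac{4}{5}) (k+3) / [(k+\frac{24}{5}) (k+1)] - rational in k. x = -1; t_0 = -\frac{11}{10}; negate the roots.


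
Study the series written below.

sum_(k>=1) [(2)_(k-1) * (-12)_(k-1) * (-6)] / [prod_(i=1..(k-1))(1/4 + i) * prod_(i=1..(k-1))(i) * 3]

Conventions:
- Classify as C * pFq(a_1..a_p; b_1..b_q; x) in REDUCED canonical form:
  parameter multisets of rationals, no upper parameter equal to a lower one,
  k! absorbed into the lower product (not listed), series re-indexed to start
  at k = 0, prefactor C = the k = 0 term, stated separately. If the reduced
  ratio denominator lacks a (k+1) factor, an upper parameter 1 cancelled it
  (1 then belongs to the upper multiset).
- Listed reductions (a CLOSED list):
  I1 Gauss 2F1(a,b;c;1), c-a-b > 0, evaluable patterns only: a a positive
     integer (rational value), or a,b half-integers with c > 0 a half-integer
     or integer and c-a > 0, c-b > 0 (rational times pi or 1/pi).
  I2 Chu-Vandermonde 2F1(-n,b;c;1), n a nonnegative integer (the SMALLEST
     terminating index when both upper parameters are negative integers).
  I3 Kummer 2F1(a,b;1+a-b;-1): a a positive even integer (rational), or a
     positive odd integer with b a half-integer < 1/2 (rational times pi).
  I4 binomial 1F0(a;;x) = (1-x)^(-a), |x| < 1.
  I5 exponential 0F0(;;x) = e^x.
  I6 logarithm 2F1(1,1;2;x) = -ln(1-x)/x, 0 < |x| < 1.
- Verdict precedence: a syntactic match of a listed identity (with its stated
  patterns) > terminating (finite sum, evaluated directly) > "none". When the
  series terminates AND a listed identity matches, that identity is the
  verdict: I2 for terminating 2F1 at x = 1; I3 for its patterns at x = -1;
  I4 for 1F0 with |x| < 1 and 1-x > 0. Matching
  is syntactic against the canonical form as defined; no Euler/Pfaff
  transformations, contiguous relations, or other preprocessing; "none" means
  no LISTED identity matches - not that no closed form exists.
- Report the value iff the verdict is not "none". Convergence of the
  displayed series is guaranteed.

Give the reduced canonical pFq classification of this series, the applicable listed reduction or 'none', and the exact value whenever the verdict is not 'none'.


Reduced: x = 1, 2F1, upper = {-12, 2}, lower = {5/4}, C = -2. Verdict (x = 1): the Chu-Vandermonde identity I2 applies (terminating 2F1 at x = 1 with n = 12, b = 2, c = 5/4). Exact value: 2/735.

Key step: t_0 = -2 here, and the lower running product (C = -2) is a rising factorial.
Consecutive-term ratio: r(k) = 1 * (k-12) (k+2) / [(k+5/4) (k+1)] - rational; roots negated = parameters, x = 1, C = -2.


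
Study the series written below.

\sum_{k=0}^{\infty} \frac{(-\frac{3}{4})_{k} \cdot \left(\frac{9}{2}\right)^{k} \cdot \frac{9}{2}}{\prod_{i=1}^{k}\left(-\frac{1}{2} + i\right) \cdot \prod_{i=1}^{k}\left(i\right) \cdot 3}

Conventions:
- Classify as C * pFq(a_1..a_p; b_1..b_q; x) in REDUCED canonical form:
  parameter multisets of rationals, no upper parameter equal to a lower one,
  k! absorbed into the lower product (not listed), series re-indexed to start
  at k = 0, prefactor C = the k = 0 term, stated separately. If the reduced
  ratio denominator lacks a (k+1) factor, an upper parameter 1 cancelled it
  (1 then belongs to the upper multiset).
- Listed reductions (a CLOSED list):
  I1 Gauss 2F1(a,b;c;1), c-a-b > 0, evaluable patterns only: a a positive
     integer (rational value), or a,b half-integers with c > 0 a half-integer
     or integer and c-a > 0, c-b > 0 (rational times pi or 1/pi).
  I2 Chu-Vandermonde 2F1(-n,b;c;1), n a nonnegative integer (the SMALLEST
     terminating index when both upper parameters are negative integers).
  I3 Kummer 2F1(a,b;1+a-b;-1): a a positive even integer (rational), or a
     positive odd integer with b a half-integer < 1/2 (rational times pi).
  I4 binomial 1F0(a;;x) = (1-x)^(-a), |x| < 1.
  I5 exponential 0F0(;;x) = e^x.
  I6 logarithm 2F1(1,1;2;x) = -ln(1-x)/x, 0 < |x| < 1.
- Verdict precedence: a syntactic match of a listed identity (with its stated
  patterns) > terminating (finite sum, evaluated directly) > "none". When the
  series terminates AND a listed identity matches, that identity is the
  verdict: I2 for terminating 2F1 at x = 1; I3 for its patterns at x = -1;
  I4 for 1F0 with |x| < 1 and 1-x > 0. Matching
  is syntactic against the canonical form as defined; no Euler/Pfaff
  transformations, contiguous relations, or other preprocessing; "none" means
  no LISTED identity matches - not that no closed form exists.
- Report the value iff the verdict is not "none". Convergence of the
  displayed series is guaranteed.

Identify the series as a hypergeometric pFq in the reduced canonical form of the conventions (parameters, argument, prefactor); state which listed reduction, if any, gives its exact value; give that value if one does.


This is \frac{3}{2} * 1F1(-\frac{3}{4}; \frac{1}{2}; \frac{9}{2}) in reduced canonical form. Verdict: none. No listed pattern accepts 1F1(-\frac{3}{4}; \frac{1}{2}; \frac{9}{2}).

The tell: from the first term \frac{3}{2}: the lower running product (prefactor 3/2) is a rising factorial.
Ratio: r(k) = \frac{9}{2} * (k-\frac{3}{4}) / [(k+\frac{1}{2}) (k+1)] - rational in k. x = \frac{9}{2}; t_0 = \frac{3}{2}; negate the roots.


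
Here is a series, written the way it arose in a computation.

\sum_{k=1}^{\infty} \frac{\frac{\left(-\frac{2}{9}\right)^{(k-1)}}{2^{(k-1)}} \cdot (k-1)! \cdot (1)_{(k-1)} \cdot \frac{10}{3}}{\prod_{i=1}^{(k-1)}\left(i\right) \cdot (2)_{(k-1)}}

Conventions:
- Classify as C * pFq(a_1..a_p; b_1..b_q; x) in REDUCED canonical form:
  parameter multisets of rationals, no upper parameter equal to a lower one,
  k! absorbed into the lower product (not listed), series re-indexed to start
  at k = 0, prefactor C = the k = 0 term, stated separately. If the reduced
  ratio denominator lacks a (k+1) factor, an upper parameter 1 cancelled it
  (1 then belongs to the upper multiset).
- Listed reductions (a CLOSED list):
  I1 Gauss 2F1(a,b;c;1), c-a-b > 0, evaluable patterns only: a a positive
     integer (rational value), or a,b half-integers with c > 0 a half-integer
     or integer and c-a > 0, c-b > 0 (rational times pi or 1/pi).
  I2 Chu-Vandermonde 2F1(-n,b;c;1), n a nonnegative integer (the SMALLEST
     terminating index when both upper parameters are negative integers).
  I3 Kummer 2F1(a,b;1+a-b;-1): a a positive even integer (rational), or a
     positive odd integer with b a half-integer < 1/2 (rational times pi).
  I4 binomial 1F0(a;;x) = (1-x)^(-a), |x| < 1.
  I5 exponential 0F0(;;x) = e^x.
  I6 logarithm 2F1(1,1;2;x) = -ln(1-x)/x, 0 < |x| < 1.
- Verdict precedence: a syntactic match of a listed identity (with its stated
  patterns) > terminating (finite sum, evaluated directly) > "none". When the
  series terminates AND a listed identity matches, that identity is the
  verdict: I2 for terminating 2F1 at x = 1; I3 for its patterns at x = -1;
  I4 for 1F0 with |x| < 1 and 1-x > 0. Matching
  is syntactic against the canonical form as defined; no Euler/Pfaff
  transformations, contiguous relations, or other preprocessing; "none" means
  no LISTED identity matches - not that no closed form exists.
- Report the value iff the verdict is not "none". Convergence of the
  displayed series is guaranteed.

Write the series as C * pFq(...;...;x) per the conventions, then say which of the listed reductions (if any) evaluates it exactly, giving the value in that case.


Classification (C = \frac{10}{3}): 2F1 with upper {1, 1}, lower {2}, argument x = -\frac{1}{9}. Verdict (x = -\frac{1}{9}): the I6 logarithm reduction applies (the logarithm: parameters (1,1;2), x = -\frac{1}{9}). Its exact value is 30 \cdot \ln\left(\frac{10}{9}\right).

Key step: with t_0 = \frac{10}{3}, the product of the first k integers (prefactor 10/3) is k!.
Term ratio: r(k) = -\frac{1}{9} * (k+1) (k+1) / [(k+2) (k+1)] - rational; roots negated = parameters, x = -\frac{1}{9}, C = \frac{10}{3}.


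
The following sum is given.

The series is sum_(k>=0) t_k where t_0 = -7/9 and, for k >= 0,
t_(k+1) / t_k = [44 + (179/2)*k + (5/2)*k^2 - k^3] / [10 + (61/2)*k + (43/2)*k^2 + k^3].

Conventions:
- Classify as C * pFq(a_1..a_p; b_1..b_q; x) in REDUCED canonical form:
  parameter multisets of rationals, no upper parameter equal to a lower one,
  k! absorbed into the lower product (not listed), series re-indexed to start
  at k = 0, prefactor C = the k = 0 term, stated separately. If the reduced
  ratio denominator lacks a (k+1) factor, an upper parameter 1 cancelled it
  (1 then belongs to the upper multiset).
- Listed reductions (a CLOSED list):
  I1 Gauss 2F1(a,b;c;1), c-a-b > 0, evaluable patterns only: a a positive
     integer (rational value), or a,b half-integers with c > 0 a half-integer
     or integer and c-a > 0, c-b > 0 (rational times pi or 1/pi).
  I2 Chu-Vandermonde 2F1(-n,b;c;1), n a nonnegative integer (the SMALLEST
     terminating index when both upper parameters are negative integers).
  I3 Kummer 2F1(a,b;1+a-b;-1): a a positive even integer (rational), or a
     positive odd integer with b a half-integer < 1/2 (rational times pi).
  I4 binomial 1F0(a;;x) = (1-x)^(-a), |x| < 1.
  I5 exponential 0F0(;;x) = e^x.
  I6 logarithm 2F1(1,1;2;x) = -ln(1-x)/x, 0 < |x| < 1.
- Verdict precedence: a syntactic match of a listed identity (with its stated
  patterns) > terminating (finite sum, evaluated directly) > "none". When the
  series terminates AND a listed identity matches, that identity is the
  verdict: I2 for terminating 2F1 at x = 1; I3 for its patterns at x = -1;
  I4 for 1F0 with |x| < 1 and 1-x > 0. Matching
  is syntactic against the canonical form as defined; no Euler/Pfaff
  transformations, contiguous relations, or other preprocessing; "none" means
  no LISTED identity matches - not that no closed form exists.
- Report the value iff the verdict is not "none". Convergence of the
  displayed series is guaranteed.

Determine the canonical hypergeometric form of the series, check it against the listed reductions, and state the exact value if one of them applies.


At argument -1: a 2F1 with upper {-11, 8}, lower {20}, scaled by C = -7/9. Verdict: this is Kummer (I3) (x = -1; c = 20 equals 1+a-b for upper {-11, 8}: listed pattern). Exact value: -646/15.

Structural cue: with t_0 = -7/9, the expanded ratio factors over Q; C = -7/9, x = -1, roots give parameters.
Ratio: r(k) = (-1) * (k-11) (k+8) / [(k+20) (k+1)] ; factor over Q: parameters, x = (-1), and C = -7/9.


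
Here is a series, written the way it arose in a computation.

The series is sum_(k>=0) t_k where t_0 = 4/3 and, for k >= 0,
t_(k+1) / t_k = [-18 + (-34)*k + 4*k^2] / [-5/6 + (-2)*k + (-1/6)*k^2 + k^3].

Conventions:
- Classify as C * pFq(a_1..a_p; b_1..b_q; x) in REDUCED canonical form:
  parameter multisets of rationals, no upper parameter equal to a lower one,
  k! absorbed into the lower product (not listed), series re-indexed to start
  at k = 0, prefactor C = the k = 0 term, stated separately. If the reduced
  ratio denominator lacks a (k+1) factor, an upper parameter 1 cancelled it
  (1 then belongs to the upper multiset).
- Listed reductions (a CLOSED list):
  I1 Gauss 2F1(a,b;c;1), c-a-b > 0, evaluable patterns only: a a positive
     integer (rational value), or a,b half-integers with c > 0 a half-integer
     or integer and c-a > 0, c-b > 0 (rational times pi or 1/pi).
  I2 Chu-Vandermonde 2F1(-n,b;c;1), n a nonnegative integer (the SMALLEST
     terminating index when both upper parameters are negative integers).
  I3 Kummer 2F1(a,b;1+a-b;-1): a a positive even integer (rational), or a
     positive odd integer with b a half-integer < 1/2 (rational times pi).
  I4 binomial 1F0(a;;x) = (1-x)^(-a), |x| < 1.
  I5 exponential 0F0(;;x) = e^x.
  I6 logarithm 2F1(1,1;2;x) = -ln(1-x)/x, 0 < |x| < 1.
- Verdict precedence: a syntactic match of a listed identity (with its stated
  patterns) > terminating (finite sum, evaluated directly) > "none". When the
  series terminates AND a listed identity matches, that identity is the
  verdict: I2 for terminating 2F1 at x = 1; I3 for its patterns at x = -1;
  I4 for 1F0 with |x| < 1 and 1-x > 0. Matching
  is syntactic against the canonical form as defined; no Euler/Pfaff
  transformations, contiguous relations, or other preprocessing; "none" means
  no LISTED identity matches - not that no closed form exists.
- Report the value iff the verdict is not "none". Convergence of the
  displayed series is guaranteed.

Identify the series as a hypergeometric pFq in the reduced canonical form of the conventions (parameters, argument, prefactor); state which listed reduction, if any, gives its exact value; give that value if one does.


Reduced: x = 4, 1F1, upper = {-9}, lower = {-5/3}, C = 4/3. Verdict: terminating - upper -9 stops the sum at k = 9; the 10 terms are added exactly. Hence: -53665964/129675.

First insight: t_0 being 4/3, cancel k + 1/2 from the displayed ratio first; then C = 4/3, x = 4.
Step ratio: r(k) = 4 * (k-9) / [(k-5/3) (k+1)] - poly over poly, x = 4 from leading terms; C = 4/3 at k = 0.


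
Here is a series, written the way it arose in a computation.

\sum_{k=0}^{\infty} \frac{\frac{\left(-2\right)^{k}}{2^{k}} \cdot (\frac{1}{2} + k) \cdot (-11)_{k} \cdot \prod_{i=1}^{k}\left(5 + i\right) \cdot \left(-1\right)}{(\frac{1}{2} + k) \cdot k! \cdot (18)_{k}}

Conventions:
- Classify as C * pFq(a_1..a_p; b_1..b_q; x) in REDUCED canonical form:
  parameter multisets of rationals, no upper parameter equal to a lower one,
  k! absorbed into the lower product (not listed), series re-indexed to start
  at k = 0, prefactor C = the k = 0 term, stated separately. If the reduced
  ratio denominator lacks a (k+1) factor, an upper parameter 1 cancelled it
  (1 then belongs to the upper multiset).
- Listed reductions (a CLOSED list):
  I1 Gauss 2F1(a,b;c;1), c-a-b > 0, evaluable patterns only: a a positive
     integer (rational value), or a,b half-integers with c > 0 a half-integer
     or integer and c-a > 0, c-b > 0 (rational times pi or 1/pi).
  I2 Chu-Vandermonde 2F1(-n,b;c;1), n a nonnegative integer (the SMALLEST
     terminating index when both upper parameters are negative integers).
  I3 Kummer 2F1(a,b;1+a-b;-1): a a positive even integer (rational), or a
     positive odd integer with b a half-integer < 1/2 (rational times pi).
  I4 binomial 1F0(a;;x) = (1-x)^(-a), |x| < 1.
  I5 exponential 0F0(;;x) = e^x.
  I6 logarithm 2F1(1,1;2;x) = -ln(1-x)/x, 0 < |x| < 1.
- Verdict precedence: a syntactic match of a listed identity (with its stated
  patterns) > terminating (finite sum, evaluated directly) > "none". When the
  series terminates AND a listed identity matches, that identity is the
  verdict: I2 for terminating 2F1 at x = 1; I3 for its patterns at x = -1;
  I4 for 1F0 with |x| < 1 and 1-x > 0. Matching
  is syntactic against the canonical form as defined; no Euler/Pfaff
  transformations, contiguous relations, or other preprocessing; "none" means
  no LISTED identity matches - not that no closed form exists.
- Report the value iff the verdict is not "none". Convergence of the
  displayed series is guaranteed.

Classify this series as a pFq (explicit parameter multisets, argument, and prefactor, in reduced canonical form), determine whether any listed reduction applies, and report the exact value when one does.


Classification (C = -1): 2F1 with upper {-11, 6}, lower {18}, argument x = -1. Verdict at x = -1: the Kummer evaluation I3 matches (x = -1; c = 18 equals 1+a-b for upper {-11, 6}: listed pattern). Its exact value is -34.

Key step: from the first term -1: the two k-th powers (C = -1) combine into one argument.
Adjacent-term ratio: r(k) = -1 * (k-11) (k+6) / [(k+18) (k+1)] - rational; roots negated = parameters, x = -1, C = -1.


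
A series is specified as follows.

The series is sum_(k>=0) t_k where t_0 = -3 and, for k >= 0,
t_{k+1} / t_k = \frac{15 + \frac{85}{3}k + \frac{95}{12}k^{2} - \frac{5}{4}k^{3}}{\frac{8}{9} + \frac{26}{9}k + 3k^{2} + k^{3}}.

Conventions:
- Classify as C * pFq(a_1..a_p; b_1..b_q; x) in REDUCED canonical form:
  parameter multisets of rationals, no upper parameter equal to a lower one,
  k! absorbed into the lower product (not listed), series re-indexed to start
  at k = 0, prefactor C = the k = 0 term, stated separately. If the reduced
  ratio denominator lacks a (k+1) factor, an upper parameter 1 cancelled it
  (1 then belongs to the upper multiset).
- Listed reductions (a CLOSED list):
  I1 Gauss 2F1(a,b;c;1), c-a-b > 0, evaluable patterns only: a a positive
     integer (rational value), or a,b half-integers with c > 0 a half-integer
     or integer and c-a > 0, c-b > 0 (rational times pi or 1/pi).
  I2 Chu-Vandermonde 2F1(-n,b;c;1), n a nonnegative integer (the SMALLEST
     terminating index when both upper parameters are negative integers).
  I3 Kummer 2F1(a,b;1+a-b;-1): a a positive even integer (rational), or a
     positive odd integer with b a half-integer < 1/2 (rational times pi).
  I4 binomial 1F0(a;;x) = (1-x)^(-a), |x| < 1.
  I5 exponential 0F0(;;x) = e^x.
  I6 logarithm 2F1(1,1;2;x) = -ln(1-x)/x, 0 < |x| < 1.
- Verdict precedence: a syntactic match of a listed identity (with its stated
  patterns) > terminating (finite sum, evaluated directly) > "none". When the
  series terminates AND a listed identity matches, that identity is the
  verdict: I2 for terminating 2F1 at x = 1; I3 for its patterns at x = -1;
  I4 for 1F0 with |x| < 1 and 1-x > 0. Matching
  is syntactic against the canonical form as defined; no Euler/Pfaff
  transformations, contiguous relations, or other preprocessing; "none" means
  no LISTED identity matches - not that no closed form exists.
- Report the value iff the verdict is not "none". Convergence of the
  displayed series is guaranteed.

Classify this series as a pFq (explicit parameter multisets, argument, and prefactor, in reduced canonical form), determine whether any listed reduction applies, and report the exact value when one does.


Classification (C = -3): 2F1 with upper {-9, 2}, lower {\frac{4}{3}}, argument x = -\frac{5}{4}. Verdict: terminating. With -9 upstairs the series is a 10-term polynomial sum; evaluated term by term. Sum: -\frac{263811789591297}{19942866944}.

Structural cue: with t_0 = -3, cancel k + 2/3 from the displayed ratio first; then C = -3.
Step ratio: r(k) = -\frac{5}{4} * (k-9) (k+2) / [(k+\frac{4}{3}) (k+1)] ; factor over Q: parameters, x = -\frac{5}{4}, and C = -3.


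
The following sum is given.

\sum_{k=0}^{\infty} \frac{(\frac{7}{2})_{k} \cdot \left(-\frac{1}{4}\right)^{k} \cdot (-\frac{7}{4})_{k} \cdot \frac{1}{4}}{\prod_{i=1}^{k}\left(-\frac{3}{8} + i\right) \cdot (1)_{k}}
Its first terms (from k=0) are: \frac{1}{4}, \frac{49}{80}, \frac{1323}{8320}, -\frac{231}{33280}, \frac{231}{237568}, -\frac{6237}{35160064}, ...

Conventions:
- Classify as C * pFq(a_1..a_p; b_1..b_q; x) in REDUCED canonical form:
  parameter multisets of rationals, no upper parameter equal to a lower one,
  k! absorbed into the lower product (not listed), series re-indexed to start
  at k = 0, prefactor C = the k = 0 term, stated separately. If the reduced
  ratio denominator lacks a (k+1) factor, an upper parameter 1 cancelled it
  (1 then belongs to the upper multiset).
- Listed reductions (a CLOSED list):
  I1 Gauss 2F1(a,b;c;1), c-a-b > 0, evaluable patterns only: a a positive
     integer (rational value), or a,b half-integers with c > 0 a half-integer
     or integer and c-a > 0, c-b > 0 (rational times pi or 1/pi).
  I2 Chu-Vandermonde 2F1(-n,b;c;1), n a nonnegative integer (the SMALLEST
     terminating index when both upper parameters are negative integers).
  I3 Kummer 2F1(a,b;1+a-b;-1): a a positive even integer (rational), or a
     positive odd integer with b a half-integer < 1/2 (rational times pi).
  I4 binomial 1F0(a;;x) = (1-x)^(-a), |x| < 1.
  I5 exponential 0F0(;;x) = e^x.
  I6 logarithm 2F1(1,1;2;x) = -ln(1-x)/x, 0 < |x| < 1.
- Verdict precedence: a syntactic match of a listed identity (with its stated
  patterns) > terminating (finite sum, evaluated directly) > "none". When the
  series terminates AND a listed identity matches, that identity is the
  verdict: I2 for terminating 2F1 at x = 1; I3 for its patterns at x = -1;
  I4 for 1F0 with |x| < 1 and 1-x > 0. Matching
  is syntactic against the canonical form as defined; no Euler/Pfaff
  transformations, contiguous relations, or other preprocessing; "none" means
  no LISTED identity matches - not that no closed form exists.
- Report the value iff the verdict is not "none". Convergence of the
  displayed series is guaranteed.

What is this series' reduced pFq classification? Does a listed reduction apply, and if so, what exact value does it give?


Classification (C = \frac{1}{4}): 2F1 with upper {-\frac{7}{4}, \frac{7}{2}}, lower {\frac{5}{8}}, argument x = -\frac{1}{4}. Verdict: none (x = -\frac{1}{4}): each listed identity misses the multisets {-\frac{7}{4}, \frac{7}{2}} ; {\frac{5}{8}}.

Structural cue: x = -\frac{1}{4} and the lower running product (prefactor 1/4) is a rising factorial.
Adjacent-term ratio: r(k) = -\frac{1}{4} * (k-\frac{7}{4}) (k+\frac{7}{2}) / [(k+\frac{5}{8}) (k+1)] ; factor over Q: parameters, x = -\frac{1}{4}, and C = \frac{1}{4}.


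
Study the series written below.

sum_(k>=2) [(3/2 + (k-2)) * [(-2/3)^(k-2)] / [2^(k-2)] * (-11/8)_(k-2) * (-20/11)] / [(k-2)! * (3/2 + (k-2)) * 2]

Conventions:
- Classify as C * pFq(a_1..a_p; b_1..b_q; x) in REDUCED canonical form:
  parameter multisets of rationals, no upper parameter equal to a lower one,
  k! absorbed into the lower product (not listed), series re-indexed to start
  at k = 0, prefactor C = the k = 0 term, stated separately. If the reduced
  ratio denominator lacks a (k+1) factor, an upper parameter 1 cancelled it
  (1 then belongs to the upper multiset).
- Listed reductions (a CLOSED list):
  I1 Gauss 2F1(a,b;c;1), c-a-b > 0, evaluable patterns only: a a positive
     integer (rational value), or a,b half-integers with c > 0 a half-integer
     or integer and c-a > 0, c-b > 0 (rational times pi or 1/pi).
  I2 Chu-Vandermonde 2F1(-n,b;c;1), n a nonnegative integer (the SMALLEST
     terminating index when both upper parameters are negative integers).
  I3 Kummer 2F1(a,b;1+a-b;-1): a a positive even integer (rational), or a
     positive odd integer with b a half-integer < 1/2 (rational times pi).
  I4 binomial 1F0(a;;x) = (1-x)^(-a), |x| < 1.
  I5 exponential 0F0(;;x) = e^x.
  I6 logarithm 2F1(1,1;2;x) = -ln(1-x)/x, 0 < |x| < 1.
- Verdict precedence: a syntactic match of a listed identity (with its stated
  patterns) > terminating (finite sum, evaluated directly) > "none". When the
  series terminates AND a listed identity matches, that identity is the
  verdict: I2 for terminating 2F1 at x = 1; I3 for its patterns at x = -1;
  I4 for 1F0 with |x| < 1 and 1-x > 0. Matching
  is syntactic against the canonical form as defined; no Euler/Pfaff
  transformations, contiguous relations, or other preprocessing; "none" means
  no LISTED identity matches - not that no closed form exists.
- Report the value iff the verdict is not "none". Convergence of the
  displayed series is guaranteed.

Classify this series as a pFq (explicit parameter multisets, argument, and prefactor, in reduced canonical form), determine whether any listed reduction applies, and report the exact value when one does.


With C = -10/11: the canonical form is 1F0(-11/8; -; -1/3). Verdict: binomial (I4) fires (the 1F0 binomial series: exponent 11/8, x = -1/3). Exact value: (-10/11) * (4/3)^(11/8).

The tell: with t_0 = -10/11, the factor k + 3/2 cancels (top and bottom), leaving C = -10/11.
Term ratio: r(k) = (-1/3) * (k-11/8) / [(k+1)] - poly over poly, x = (-1/3) from leading terms; C = -10/11 at k = 0.


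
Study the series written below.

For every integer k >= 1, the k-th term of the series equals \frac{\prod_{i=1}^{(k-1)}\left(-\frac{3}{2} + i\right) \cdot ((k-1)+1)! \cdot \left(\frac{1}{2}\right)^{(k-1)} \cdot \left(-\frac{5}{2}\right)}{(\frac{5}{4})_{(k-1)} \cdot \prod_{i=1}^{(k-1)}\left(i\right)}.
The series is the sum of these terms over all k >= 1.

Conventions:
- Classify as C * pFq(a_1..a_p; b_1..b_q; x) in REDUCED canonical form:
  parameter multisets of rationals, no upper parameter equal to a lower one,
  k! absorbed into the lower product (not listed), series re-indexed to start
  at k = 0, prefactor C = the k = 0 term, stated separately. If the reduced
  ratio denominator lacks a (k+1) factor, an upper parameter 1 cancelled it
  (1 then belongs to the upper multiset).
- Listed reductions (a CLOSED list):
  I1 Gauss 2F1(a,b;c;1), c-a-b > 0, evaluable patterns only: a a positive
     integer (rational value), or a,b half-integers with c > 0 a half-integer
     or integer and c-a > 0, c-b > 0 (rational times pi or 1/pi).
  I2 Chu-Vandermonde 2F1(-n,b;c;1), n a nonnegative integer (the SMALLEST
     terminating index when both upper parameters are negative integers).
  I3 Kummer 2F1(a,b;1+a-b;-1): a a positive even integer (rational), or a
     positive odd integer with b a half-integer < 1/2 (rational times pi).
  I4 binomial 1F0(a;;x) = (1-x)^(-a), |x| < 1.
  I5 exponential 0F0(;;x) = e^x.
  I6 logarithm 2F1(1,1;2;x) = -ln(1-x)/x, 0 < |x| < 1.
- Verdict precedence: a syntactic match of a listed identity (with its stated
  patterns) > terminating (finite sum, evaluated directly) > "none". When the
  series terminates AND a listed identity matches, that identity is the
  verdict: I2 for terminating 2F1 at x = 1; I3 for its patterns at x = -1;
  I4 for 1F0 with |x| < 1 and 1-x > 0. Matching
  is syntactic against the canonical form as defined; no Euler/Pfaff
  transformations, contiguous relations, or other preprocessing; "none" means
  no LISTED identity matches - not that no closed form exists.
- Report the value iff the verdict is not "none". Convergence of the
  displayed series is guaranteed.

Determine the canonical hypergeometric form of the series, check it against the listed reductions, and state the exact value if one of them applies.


x = \frac{1}{2} here; the reduced form reads 2F1, upper {-\frac{1}{2}, 2}, lower {\frac{5}{4}}, C = -\frac{5}{2}. Verdict: none. Every listed pattern misses the 2F1 form at \frac{1}{2}, upper {-\frac{1}{2}, 2}.

Key observation: from the first term -\frac{5}{2}: the running product (C = -5/2, x = 1/2) telescopes to a rising factorial.
Term ratio: r(k) = \frac{1}{2} * (k-\frac{1}{2}) (k+2) / [(k+\frac{5}{4}) (k+1)] - rational in k, leading ratio \frac{1}{2}; with t_0 = -\frac{5}{2}, classification follows.


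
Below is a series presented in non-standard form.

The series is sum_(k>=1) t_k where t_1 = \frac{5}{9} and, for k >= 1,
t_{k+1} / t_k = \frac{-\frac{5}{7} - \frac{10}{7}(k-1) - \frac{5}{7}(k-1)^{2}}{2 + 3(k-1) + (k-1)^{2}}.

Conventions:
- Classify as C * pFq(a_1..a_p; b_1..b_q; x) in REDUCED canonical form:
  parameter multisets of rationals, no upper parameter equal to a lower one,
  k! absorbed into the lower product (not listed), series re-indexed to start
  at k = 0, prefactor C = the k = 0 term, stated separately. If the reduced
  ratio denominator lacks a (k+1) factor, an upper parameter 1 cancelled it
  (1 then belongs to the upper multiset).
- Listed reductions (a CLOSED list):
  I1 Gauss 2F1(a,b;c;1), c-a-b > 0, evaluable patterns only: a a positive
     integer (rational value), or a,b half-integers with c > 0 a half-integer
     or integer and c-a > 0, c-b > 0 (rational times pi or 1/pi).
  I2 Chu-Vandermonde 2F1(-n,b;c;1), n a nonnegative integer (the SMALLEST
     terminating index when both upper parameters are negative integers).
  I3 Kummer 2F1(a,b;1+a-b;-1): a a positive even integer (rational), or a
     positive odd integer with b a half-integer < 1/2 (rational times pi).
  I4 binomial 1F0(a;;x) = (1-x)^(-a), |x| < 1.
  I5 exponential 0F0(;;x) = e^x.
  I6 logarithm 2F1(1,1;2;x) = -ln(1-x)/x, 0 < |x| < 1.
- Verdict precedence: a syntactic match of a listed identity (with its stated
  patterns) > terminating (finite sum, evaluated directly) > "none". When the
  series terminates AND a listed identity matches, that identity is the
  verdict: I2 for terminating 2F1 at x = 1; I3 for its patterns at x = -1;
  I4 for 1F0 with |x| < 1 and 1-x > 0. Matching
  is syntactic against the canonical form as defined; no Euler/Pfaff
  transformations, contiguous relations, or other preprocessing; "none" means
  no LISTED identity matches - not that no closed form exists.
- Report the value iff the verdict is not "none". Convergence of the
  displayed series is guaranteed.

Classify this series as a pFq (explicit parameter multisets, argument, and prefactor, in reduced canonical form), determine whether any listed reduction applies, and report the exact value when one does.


The series (x = -\frac{5}{7}) is 2F1: upper {1, 1}, lower {2}, prefactor \frac{5}{9}. Verdict: this is the logarithmic series (I6) (the logarithm: parameters (1,1;2), x = -\frac{5}{7}). Exact value: \frac{7}{9} \cdot \ln\left(\frac{12}{7}\right).

Key step: from the first term \frac{5}{9}: roots of the ratio polynomials (prefactor 5/9) are the negated parameters.
Adjacent-term ratio: r(k) = -\frac{5}{7} * (k+1) (k+1) / [(k+2) (k+1)] ; factor over Q: parameters, x = -\frac{5}{7}, and C = \frac{5}{9}.


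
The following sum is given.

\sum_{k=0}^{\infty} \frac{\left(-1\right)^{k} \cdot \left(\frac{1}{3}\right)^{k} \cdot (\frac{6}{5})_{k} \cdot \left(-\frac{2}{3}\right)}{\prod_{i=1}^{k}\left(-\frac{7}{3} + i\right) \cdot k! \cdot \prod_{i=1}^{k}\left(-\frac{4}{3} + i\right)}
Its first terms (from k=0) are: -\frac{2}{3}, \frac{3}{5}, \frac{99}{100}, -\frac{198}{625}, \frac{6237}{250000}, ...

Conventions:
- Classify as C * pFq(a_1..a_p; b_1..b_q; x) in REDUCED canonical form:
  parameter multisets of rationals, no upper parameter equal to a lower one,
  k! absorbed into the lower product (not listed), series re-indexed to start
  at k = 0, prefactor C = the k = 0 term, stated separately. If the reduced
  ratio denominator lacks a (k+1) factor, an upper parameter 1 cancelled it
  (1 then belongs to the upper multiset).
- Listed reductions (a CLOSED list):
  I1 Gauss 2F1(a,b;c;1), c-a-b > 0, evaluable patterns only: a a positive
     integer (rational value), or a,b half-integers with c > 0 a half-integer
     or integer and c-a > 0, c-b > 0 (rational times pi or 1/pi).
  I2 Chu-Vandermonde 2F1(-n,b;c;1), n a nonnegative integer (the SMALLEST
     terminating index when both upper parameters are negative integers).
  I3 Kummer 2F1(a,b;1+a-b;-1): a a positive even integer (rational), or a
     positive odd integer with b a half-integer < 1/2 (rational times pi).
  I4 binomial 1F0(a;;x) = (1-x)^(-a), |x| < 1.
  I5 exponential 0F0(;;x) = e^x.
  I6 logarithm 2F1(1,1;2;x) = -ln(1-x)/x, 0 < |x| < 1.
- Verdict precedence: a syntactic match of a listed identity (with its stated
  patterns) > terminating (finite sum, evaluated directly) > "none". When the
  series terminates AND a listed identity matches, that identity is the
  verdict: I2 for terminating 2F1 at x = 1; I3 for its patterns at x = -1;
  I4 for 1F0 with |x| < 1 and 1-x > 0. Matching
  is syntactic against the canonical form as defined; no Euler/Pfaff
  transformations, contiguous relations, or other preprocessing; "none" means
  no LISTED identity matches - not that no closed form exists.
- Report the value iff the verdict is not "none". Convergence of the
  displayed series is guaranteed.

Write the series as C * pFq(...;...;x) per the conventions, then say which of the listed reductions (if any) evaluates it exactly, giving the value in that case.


This is -\frac{2}{3} * 1F2(\frac{6}{5}; -\frac{4}{3}, -\frac{1}{3}; -\frac{1}{3}) in reduced canonical form. Verdict: none - this 1F2 at x = -\frac{1}{3} matches no listed pattern, and upper {\frac{6}{5}} holds no stopper.

The tell: t_0 being -\frac{2}{3}, the lower running product (C = -2/3, x = -1/3) is a rising factorial.
Term ratio: r(k) = -\frac{1}{3} * (k+\frac{6}{5}) / [(k-\frac{4}{3}) (k-\frac{1}{3}) (k+1)] - rational in k. x = -\frac{1}{3}; t_0 = -\frac{2}{3}; negate the roots.


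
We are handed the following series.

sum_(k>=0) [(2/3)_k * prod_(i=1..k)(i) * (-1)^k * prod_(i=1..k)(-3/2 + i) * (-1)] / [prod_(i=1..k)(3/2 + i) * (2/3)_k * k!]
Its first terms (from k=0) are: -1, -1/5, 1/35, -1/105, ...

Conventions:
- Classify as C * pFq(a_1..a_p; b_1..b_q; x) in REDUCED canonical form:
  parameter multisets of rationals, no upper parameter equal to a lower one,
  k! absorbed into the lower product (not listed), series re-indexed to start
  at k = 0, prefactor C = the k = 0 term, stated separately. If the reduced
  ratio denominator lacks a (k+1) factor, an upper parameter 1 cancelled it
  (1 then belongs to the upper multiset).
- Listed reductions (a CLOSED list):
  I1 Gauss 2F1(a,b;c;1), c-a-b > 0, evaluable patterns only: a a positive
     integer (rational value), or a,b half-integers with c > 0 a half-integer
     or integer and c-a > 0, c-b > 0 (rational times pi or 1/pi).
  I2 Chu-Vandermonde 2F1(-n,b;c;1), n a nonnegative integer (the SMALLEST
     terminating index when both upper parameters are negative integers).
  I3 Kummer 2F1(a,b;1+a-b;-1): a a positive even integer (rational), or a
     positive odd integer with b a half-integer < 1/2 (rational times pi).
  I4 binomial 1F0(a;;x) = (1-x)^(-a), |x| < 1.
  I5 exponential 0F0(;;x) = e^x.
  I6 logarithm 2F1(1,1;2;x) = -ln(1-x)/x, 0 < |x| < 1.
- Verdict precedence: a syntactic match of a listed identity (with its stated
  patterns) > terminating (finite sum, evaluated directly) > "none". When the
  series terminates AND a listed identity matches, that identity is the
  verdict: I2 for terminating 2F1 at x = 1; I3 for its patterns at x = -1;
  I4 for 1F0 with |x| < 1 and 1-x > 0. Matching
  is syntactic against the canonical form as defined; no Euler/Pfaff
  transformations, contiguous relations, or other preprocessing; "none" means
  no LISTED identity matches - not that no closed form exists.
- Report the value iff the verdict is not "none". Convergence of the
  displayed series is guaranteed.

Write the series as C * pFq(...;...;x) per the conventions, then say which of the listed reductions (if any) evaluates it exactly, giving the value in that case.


This is -1 * 2F1(-1/2, 1; 5/2; -1) in reduced canonical form. Verdict: Kummer (I3) applies (x = -1; c = 5/2 equals 1+a-b for upper {-1/2, 1}: listed pattern). Exact value: (-3/8) * pi.

Structural cue: x = (-1) and the running product (prefactor -1) telescopes to a rising factorial.
Adjacent-term ratio: r(k) = (-1) * (k-1/2) (k+1) / [(k+5/2) (k+1)] - rational in k, leading ratio (-1); with t_0 = -1, classification follows.


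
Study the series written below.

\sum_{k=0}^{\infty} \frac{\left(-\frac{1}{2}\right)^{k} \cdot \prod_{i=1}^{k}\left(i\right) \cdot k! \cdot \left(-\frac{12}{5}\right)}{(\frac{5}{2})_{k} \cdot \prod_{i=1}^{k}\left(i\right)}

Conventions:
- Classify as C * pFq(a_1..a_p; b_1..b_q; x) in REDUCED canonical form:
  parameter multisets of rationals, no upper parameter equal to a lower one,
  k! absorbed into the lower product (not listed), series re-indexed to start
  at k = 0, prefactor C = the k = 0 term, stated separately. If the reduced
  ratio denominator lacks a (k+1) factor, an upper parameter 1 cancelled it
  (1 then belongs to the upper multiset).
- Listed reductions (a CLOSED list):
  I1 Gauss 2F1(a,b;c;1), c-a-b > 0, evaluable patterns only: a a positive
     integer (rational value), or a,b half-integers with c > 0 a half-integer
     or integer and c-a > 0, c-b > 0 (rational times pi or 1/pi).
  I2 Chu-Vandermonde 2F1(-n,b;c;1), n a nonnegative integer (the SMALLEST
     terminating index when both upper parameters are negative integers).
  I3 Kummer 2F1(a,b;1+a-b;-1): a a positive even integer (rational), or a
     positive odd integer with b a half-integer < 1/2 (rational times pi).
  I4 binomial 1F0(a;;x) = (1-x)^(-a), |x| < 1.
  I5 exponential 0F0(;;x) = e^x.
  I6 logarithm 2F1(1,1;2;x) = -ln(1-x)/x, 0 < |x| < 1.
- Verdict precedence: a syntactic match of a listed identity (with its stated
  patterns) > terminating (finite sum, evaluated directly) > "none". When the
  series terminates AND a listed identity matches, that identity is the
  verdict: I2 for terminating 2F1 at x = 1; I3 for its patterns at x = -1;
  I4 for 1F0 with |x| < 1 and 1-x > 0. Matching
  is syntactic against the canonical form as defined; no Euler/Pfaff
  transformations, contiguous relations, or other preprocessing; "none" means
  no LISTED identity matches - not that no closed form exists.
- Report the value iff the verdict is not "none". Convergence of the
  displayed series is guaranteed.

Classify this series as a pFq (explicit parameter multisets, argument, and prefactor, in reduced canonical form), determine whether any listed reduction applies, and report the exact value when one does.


This is -\frac{12}{5} * 2F1(1, 1; \frac{5}{2}; -\frac{1}{2}) in reduced canonical form. Verdict: none - at argument -\frac{1}{2} the multisets {1, 1} ; {\frac{5}{2}} match no listed identity.

First insight: x = -\frac{1}{2} and the product of the first k integers (C = -12/5, x = -1/2) is k!.
Adjacent-term ratio: r(k) = -\frac{1}{2} * (k+1) (k+1) / [(k+\frac{5}{2}) (k+1)] - poly over poly, x = -\frac{1}{2} from leading terms; C = -\frac{12}{5} at k = 0.
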